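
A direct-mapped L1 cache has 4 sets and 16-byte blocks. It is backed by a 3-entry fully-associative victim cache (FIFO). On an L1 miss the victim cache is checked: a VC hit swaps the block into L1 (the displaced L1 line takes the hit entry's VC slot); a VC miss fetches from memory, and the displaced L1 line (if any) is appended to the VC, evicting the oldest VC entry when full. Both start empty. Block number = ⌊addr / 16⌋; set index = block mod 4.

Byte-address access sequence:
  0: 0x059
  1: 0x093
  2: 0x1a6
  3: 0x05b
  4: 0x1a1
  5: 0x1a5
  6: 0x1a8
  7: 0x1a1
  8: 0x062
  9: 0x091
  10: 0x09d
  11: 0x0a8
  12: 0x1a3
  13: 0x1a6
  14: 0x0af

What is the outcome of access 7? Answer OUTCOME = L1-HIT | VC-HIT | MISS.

  [0] addr=0x59 blk=5 s=1: MISS | VC []
  [1] addr=0x93 blk=9 s=1: MISS | VC [5]
  [2] addr=0x1a6 blk=26 s=2: MISS | VC [5]
  [3] addr=0x5b blk=5 s=1: VC-HIT | VC [9]
  [4] addr=0x1a1 blk=26 s=2: L1-HIT | VC [9]
  [5] addr=0x1a5 blk=26 s=2: L1-HIT | VC [9]
  [6] addr=0x1a8 blk=26 s=2: L1-HIT | VC [9]
  [7] addr=0x1a1 blk=26 s=2: L1-HIT | VC [9]
  [8] addr=0x62 blk=6 s=2: MISS | VC [9, 26]
  [9] addr=0x91 blk=9 s=1: VC-HIT | VC [5, 26]
  [10] addr=0x9d blk=9 s=1: L1-HIT | VC [5, 26]
  [11] addr=0xa8 blk=10 s=2: MISS | VC [5, 26, 6]
  [12] addr=0x1a3 blk=26 s=2: VC-HIT | VC [5, 10, 6]
  [13] addr=0x1a6 blk=26 s=2: L1-HIT | VC [5, 10, 6]
  [14] addr=0xaf blk=10 s=2: VC-HIT | VC [5, 26, 6]

OUTCOME = L1-HIT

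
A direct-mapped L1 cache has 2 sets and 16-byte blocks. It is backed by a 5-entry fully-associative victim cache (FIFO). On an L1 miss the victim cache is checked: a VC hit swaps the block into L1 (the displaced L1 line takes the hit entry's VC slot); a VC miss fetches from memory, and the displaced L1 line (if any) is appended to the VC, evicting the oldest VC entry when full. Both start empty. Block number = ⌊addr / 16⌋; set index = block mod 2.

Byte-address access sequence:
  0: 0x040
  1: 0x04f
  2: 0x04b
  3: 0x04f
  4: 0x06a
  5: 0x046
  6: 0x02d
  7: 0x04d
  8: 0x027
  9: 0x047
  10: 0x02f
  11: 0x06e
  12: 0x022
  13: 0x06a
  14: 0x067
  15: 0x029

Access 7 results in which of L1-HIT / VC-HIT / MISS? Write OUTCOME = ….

OUTCOME = VC-HIT

0: 0x40 (blk 4, set 0) → MISS  vc=[]
1: 0x4f (blk 4, set 0) → L1-HIT  vc=[]
2: 0x4b (blk 4, set 0) → L1-HIT  vc=[]
3: 0x4f (blk 4, set 0) → L1-HIT  vc=[]
4: 0x6a (blk 6, set 0) → MISS  vc=[4]
5: 0x46 (blk 4, set 0) → VC-HIT  vc=[6]
6: 0x2d (blk 2, set 0) → MISS  vc=[6, 4]
7: 0x4d (blk 4, set 0) → VC-HIT  vc=[6, 2]
8: 0x27 (blk 2, set 0) → VC-HIT  vc=[6, 4]
9: 0x47 (blk 4, set 0) → VC-HIT  vc=[6, 2]
10: 0x2f (blk 2, set 0) → VC-HIT  vc=[6, 4]
11: 0x6e (blk 6, set 0) → VC-HIT  vc=[2, 4]
12: 0x22 (blk 2, set 0) → VC-HIT  vc=[6, 4]
13: 0x6a (blk 6, set 0) → VC-HIT  vc=[2, 4]
14: 0x67 (blk 6, set 0) → L1-HIT  vc=[2, 4]
15: 0x29 (blk 2, set 0) → VC-HIT  vc=[6, 4]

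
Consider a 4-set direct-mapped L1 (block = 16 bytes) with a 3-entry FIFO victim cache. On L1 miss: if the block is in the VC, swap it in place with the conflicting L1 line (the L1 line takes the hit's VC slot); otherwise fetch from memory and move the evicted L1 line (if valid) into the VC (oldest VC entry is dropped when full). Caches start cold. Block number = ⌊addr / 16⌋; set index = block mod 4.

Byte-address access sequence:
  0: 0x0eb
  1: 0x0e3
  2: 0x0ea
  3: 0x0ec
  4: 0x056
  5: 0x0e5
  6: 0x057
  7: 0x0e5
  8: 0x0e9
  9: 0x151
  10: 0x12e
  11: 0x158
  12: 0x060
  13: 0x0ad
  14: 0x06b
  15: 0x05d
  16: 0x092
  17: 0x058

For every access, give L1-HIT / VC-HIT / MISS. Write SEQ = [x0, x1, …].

SEQ = [MISS, L1-HIT, L1-HIT, L1-HIT, MISS, L1-HIT, L1-HIT, L1-HIT, L1-HIT, MISS, MISS, L1-HIT, MISS, MISS, VC-HIT, MISS, MISS, VC-HIT]

#0 0xeb→b14/s2 MISS; vc=[]
#1 0xe3→b14/s2 L1-HIT; vc=[]
#2 0xea→b14/s2 L1-HIT; vc=[]
#3 0xec→b14/s2 L1-HIT; vc=[]
#4 0x56→b5/s1 MISS; vc=[]
#5 0xe5→b14/s2 L1-HIT; vc=[]
#6 0x57→b5/s1 L1-HIT; vc=[]
#7 0xe5→b14/s2 L1-HIT; vc=[]
#8 0xe9→b14/s2 L1-HIT; vc=[]
#9 0x151→b21/s1 MISS; vc=[5]
#10 0x12e→b18/s2 MISS; vc=[5,14]
#11 0x158→b21/s1 L1-HIT; vc=[5,14]
#12 0x60→b6/s2 MISS; vc=[5,14,18]
#13 0xad→b10/s2 MISS; vc=[14,18,6]
#14 0x6b→b6/s2 VC-HIT; vc=[14,18,10]
#15 0x5d→b5/s1 MISS; vc=[18,10,21]
#16 0x92→b9/s1 MISS; vc=[10,21,5]
#17 0x58→b5/s1 VC-HIT; vc=[10,21,9]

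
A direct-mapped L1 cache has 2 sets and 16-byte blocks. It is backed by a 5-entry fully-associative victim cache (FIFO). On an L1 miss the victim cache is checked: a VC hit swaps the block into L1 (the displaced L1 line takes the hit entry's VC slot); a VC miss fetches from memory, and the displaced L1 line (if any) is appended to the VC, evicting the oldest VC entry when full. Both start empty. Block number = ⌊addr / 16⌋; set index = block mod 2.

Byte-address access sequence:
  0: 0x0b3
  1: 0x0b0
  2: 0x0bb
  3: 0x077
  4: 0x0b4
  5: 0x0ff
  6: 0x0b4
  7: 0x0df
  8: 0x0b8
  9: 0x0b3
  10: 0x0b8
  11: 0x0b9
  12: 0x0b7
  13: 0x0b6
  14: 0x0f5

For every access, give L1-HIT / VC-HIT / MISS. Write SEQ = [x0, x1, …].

SEQ = [MISS, L1-HIT, L1-HIT, MISS, VC-HIT, MISS, VC-HIT, MISS, VC-HIT, L1-HIT, L1-HIT, L1-HIT, L1-HIT, L1-HIT, VC-HIT]

0: 0xb3 (blk 11, set 1) → MISS  vc=[]
1: 0xb0 (blk 11, set 1) → L1-HIT  vc=[]
2: 0xbb (blk 11, set 1) → L1-HIT  vc=[]
3: 0x77 (blk 7, set 1) → MISS  vc=[11]
4: 0xb4 (blk 11, set 1) → VC-HIT  vc=[7]
5: 0xff (blk 15, set 1) → MISS  vc=[7, 11]
6: 0xb4 (blk 11, set 1) → VC-HIT  vc=[7, 15]
7: 0xdf (blk 13, set 1) → MISS  vc=[7, 15, 11]
8: 0xb8 (blk 11, set 1) → VC-HIT  vc=[7, 15, 13]
9: 0xb3 (blk 11, set 1) → L1-HIT  vc=[7, 15, 13]
10: 0xb8 (blk 11, set 1) → L1-HIT  vc=[7, 15, 13]
11: 0xb9 (blk 11, set 1) → L1-HIT  vc=[7, 15, 13]
12: 0xb7 (blk 11, set 1) → L1-HIT  vc=[7, 15, 13]
13: 0xb6 (blk 11, set 1) → L1-HIT  vc=[7, 15, 13]
14: 0xf5 (blk 15, set 1) → VC-HIT  vc=[7, 11, 13]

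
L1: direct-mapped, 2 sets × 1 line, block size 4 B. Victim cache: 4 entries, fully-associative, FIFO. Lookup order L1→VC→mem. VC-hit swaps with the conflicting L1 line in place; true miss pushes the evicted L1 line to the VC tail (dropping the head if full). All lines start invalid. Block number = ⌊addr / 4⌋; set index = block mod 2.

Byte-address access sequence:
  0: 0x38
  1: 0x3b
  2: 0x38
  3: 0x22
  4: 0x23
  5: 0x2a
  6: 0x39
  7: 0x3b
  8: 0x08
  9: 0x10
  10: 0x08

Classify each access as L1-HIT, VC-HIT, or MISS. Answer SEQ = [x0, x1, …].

SEQ = [MISS, L1-HIT, L1-HIT, MISS, L1-HIT, MISS, VC-HIT, L1-HIT, MISS, MISS, VC-HIT]

#0 0x38→b14/s0 MISS; vc=[]
#1 0x3b→b14/s0 L1-HIT; vc=[]
#2 0x38→b14/s0 L1-HIT; vc=[]
#3 0x22→b8/s0 MISS; vc=[14]
#4 0x23→b8/s0 L1-HIT; vc=[14]
#5 0x2a→b10/s0 MISS; vc=[14,8]
#6 0x39→b14/s0 VC-HIT; vc=[10,8]
#7 0x3b→b14/s0 L1-HIT; vc=[10,8]
#8 0x8→b2/s0 MISS; vc=[10,8,14]
#9 0x10→b4/s0 MISS; vc=[10,8,14,2]
#10 0x8→b2/s0 VC-HIT; vc=[10,8,14,4]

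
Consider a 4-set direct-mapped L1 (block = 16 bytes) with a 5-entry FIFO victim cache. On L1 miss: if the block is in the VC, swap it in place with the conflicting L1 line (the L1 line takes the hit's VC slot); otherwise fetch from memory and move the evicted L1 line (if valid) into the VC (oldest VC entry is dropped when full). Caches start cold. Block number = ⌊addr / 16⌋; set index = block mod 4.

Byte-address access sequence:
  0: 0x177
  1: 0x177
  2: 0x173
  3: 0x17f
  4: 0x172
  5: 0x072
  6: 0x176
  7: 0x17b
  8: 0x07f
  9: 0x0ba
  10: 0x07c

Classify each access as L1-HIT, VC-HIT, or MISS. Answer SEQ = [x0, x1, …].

SEQ = [MISS, L1-HIT, L1-HIT, L1-HIT, L1-HIT, MISS, VC-HIT, L1-HIT, VC-HIT, MISS, VC-HIT]

#0 0x177→b23/s3 MISS; vc=[]
#1 0x177→b23/s3 L1-HIT; vc=[]
#2 0x173→b23/s3 L1-HIT; vc=[]
#3 0x17f→b23/s3 L1-HIT; vc=[]
#4 0x172→b23/s3 L1-HIT; vc=[]
#5 0x72→b7/s3 MISS; vc=[23]
#6 0x176→b23/s3 VC-HIT; vc=[7]
#7 0x17b→b23/s3 L1-HIT; vc=[7]
#8 0x7f→b7/s3 VC-HIT; vc=[23]
#9 0xba→b11/s3 MISS; vc=[23,7]
#10 0x7c→b7/s3 VC-HIT; vc=[23,11]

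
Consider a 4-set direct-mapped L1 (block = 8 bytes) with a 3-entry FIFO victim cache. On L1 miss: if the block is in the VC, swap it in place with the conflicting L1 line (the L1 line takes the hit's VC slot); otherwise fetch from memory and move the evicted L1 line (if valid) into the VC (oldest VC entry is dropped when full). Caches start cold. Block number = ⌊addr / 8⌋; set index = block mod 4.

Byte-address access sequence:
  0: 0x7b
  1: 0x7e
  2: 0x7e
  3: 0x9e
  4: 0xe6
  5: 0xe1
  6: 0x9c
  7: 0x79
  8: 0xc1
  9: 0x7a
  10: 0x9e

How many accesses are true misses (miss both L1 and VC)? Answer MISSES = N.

MISSES = 4

#0 0x7b→b15/s3 MISS; vc=[]
#1 0x7e→b15/s3 L1-HIT; vc=[]
#2 0x7e→b15/s3 L1-HIT; vc=[]
#3 0x9e→b19/s3 MISS; vc=[15]
#4 0xe6→b28/s0 MISS; vc=[15]
#5 0xe1→b28/s0 L1-HIT; vc=[15]
#6 0x9c→b19/s3 L1-HIT; vc=[15]
#7 0x79→b15/s3 VC-HIT; vc=[19]
#8 0xc1→b24/s0 MISS; vc=[19,28]
#9 0x7a→b15/s3 L1-HIT; vc=[19,28]
#10 0x9e→b19/s3 VC-HIT; vc=[15,28]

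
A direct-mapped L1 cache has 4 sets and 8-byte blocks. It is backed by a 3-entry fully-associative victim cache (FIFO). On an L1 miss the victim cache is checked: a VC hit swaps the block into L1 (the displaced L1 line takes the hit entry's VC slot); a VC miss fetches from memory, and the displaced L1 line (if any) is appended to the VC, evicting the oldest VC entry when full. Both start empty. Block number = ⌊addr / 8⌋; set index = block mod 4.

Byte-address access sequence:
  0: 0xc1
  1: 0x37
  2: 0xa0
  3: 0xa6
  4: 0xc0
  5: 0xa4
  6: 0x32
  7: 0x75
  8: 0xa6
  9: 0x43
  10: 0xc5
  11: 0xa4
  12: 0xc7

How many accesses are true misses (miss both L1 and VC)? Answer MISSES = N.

MISSES = 5

  [0] addr=0xc1 blk=24 s=0: MISS | VC []
  [1] addr=0x37 blk=6 s=2: MISS | VC []
  [2] addr=0xa0 blk=20 s=0: MISS | VC [24]
  [3] addr=0xa6 blk=20 s=0: L1-HIT | VC [24]
  [4] addr=0xc0 blk=24 s=0: VC-HIT | VC [20]
  [5] addr=0xa4 blk=20 s=0: VC-HIT | VC [24]
  [6] addr=0x32 blk=6 s=2: L1-HIT | VC [24]
  [7] addr=0x75 blk=14 s=2: MISS | VC [24, 6]
  [8] addr=0xa6 blk=20 s=0: L1-HIT | VC [24, 6]
  [9] addr=0x43 blk=8 s=0: MISS | VC [24, 6, 20]
  [10] addr=0xc5 blk=24 s=0: VC-HIT | VC [8, 6, 20]
  [11] addr=0xa4 blk=20 s=0: VC-HIT | VC [8, 6, 24]
  [12] addr=0xc7 blk=24 s=0: VC-HIT | VC [8, 6, 20]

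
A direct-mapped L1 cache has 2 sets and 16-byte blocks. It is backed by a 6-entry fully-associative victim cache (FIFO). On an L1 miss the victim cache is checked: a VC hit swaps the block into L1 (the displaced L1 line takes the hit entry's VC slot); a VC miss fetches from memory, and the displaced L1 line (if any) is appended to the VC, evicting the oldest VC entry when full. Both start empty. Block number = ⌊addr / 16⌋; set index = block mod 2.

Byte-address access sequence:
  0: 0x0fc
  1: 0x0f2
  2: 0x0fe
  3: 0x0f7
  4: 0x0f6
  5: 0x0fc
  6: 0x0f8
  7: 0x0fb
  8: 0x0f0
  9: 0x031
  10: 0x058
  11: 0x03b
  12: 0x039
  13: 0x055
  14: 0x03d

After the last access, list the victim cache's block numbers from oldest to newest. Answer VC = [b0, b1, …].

VC = [15, 5]

  [0] addr=0xfc blk=15 s=1: MISS | VC []
  [1] addr=0xf2 blk=15 s=1: L1-HIT | VC []
  [2] addr=0xfe blk=15 s=1: L1-HIT | VC []
  [3] addr=0xf7 blk=15 s=1: L1-HIT | VC []
  [4] addr=0xf6 blk=15 s=1: L1-HIT | VC []
  [5] addr=0xfc blk=15 s=1: L1-HIT | VC []
  [6] addr=0xf8 blk=15 s=1: L1-HIT | VC []
  [7] addr=0xfb blk=15 s=1: L1-HIT | VC []
  [8] addr=0xf0 blk=15 s=1: L1-HIT | VC []
  [9] addr=0x31 blk=3 s=1: MISS | VC [15]
  [10] addr=0x58 blk=5 s=1: MISS | VC [15, 3]
  [11] addr=0x3b blk=3 s=1: VC-HIT | VC [15, 5]
  [12] addr=0x39 blk=3 s=1: L1-HIT | VC [15, 5]
  [13] addr=0x55 blk=5 s=1: VC-HIT | VC [15, 3]
  [14] addr=0x3d blk=3 s=1: VC-HIT | VC [15, 5]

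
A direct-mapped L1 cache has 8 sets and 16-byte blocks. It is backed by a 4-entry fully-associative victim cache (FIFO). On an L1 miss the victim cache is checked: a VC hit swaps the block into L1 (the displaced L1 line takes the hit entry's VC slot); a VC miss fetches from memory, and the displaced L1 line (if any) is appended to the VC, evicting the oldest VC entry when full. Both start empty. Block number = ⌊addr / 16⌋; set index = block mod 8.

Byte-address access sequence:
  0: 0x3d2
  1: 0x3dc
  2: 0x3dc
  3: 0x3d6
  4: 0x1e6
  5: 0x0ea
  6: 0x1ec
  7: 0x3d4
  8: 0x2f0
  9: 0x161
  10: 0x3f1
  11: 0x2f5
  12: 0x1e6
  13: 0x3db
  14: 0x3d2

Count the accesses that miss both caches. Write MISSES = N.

#0 0x3d2→b61/s5 MISS; vc=[]
#1 0x3dc→b61/s5 L1-HIT; vc=[]
#2 0x3dc→b61/s5 L1-HIT; vc=[]
#3 0x3d6→b61/s5 L1-HIT; vc=[]
#4 0x1e6→b30/s6 MISS; vc=[]
#5 0xea→b14/s6 MISS; vc=[30]
#6 0x1ec→b30/s6 VC-HIT; vc=[14]
#7 0x3d4→b61/s5 L1-HIT; vc=[14]
#8 0x2f0→b47/s7 MISS; vc=[14]
#9 0x161→b22/s6 MISS; vc=[14,30]
#10 0x3f1→b63/s7 MISS; vc=[14,30,47]
#11 0x2f5→b47/s7 VC-HIT; vc=[14,30,63]
#12 0x1e6→b30/s6 VC-HIT; vc=[14,22,63]
#13 0x3db→b61/s5 L1-HIT; vc=[14,22,63]
#14 0x3d2→b61/s5 L1-HIT; vc=[14,22,63]

MISSES = 6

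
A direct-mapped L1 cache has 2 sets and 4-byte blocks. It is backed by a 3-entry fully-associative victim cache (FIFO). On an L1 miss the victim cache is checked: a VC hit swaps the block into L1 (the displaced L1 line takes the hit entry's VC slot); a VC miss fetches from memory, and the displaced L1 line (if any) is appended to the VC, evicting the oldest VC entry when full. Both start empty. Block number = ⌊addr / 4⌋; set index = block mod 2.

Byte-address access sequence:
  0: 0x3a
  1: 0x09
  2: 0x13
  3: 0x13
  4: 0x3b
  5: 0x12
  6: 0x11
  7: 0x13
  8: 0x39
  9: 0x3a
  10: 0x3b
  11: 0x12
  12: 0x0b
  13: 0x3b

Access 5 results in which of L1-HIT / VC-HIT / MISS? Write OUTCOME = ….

  [0] addr=0x3a blk=14 s=0: MISS | VC []
  [1] addr=0x9 blk=2 s=0: MISS | VC [14]
  [2] addr=0x13 blk=4 s=0: MISS | VC [14, 2]
  [3] addr=0x13 blk=4 s=0: L1-HIT | VC [14, 2]
  [4] addr=0x3b blk=14 s=0: VC-HIT | VC [4, 2]
  [5] addr=0x12 blk=4 s=0: VC-HIT | VC [14, 2]
  [6] addr=0x11 blk=4 s=0: L1-HIT | VC [14, 2]
  [7] addr=0x13 blk=4 s=0: L1-HIT | VC [14, 2]
  [8] addr=0x39 blk=14 s=0: VC-HIT | VC [4, 2]
  [9] addr=0x3a blk=14 s=0: L1-HIT | VC [4, 2]
  [10] addr=0x3b blk=14 s=0: L1-HIT | VC [4, 2]
  [11] addr=0x12 blk=4 s=0: VC-HIT | VC [14, 2]
  [12] addr=0xb blk=2 s=0: VC-HIT | VC [14, 4]
  [13] addr=0x3b blk=14 s=0: VC-HIT | VC [2, 4]

OUTCOME = VC-HIT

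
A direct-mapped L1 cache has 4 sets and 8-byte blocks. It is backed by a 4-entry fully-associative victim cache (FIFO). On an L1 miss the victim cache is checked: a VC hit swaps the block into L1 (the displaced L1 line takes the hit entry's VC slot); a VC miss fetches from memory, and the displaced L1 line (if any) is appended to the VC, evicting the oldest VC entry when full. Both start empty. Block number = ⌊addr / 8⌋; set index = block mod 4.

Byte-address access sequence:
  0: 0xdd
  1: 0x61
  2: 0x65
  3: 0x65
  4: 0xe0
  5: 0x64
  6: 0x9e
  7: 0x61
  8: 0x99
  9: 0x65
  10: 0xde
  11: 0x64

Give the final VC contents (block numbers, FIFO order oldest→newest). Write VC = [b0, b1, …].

VC = [28, 19]

  [0] addr=0xdd blk=27 s=3: MISS | VC []
  [1] addr=0x61 blk=12 s=0: MISS | VC []
  [2] addr=0x65 blk=12 s=0: L1-HIT | VC []
  [3] addr=0x65 blk=12 s=0: L1-HIT | VC []
  [4] addr=0xe0 blk=28 s=0: MISS | VC [12]
  [5] addr=0x64 blk=12 s=0: VC-HIT | VC [28]
  [6] addr=0x9e blk=19 s=3: MISS | VC [28, 27]
  [7] addr=0x61 blk=12 s=0: L1-HIT | VC [28, 27]
  [8] addr=0x99 blk=19 s=3: L1-HIT | VC [28, 27]
  [9] addr=0x65 blk=12 s=0: L1-HIT | VC [28, 27]
  [10] addr=0xde blk=27 s=3: VC-HIT | VC [28, 19]
  [11] addr=0x64 blk=12 s=0: L1-HIT | VC [28, 19]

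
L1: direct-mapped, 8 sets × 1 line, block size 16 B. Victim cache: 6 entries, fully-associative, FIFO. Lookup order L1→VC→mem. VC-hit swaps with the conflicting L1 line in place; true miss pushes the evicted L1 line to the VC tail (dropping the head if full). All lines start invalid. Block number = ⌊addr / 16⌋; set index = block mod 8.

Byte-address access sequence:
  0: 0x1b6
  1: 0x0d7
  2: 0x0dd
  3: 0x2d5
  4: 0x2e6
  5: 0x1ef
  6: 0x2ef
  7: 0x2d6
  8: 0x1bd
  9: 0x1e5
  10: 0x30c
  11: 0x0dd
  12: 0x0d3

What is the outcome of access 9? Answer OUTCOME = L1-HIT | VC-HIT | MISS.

OUTCOME = VC-HIT

0: 0x1b6 (blk 27, set 3) → MISS  vc=[]
1: 0xd7 (blk 13, set 5) → MISS  vc=[]
2: 0xdd (blk 13, set 5) → L1-HIT  vc=[]
3: 0x2d5 (blk 45, set 5) → MISS  vc=[13]
4: 0x2e6 (blk 46, set 6) → MISS  vc=[13]
5: 0x1ef (blk 30, set 6) → MISS  vc=[13, 46]
6: 0x2ef (blk 46, set 6) → VC-HIT  vc=[13, 30]
7: 0x2d6 (blk 45, set 5) → L1-HIT  vc=[13, 30]
8: 0x1bd (blk 27, set 3) → L1-HIT  vc=[13, 30]
9: 0x1e5 (blk 30, set 6) → VC-HIT  vc=[13, 46]
10: 0x30c (blk 48, set 0) → MISS  vc=[13, 46]
11: 0xdd (blk 13, set 5) → VC-HIT  vc=[45, 46]
12: 0xd3 (blk 13, set 5) → L1-HIT  vc=[45, 46]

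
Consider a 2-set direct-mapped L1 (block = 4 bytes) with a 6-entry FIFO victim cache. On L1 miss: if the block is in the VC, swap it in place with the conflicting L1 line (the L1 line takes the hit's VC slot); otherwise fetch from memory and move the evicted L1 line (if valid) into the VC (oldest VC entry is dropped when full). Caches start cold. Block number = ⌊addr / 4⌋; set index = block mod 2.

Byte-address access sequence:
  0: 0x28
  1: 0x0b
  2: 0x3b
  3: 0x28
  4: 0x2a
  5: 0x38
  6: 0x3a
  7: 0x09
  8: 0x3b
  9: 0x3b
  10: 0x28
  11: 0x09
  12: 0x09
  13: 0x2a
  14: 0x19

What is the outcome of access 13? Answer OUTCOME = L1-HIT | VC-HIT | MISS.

OUTCOME = VC-HIT

0: 0x28 (blk 10, set 0) → MISS  vc=[]
1: 0xb (blk 2, set 0) → MISS  vc=[10]
2: 0x3b (blk 14, set 0) → MISS  vc=[10, 2]
3: 0x28 (blk 10, set 0) → VC-HIT  vc=[14, 2]
4: 0x2a (blk 10, set 0) → L1-HIT  vc=[14, 2]
5: 0x38 (blk 14, set 0) → VC-HIT  vc=[10, 2]
6: 0x3a (blk 14, set 0) → L1-HIT  vc=[10, 2]
7: 0x9 (blk 2, set 0) → VC-HIT  vc=[10, 14]
8: 0x3b (blk 14, set 0) → VC-HIT  vc=[10, 2]
9: 0x3b (blk 14, set 0) → L1-HIT  vc=[10, 2]
10: 0x28 (blk 10, set 0) → VC-HIT  vc=[14, 2]
11: 0x9 (blk 2, set 0) → VC-HIT  vc=[14, 10]
12: 0x9 (blk 2, set 0) → L1-HIT  vc=[14, 10]
13: 0x2a (blk 10, set 0) → VC-HIT  vc=[14, 2]
14: 0x19 (blk 6, set 0) → MISS  vc=[14, 2, 10]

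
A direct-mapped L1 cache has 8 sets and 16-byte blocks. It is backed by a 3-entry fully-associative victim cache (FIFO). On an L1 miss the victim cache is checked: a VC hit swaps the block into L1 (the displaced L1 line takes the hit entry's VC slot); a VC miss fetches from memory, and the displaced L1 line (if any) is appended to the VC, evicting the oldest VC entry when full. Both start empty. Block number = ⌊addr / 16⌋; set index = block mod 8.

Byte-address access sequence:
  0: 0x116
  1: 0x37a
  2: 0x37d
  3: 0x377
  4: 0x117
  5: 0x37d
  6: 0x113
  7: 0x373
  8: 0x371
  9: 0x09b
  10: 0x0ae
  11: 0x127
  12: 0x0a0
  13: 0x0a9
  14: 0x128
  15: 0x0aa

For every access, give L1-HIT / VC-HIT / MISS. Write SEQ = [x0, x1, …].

  [0] addr=0x116 blk=17 s=1: MISS | VC []
  [1] addr=0x37a blk=55 s=7: MISS | VC []
  [2] addr=0x37d blk=55 s=7: L1-HIT | VC []
  [3] addr=0x377 blk=55 s=7: L1-HIT | VC []
  [4] addr=0x117 blk=17 s=1: L1-HIT | VC []
  [5] addr=0x37d blk=55 s=7: L1-HIT | VC []
  [6] addr=0x113 blk=17 s=1: L1-HIT | VC []
  [7] addr=0x373 blk=55 s=7: L1-HIT | VC []
  [8] addr=0x371 blk=55 s=7: L1-HIT | VC []
  [9] addr=0x9b blk=9 s=1: MISS | VC [17]
  [10] addr=0xae blk=10 s=2: MISS | VC [17]
  [11] addr=0x127 blk=18 s=2: MISS | VC [17, 10]
  [12] addr=0xa0 blk=10 s=2: VC-HIT | VC [17, 18]
  [13] addr=0xa9 blk=10 s=2: L1-HIT | VC [17, 18]
  [14] addr=0x128 blk=18 s=2: VC-HIT | VC [17, 10]
  [15] addr=0xaa blk=10 s=2: VC-HIT | VC [17, 18]

SEQ = [MISS, MISS, L1-HIT, L1-HIT, L1-HIT, L1-HIT, L1-HIT, L1-HIT, L1-HIT, MISS, MISS, MISS, VC-HIT, L1-HIT, VC-HIT, VC-HIT]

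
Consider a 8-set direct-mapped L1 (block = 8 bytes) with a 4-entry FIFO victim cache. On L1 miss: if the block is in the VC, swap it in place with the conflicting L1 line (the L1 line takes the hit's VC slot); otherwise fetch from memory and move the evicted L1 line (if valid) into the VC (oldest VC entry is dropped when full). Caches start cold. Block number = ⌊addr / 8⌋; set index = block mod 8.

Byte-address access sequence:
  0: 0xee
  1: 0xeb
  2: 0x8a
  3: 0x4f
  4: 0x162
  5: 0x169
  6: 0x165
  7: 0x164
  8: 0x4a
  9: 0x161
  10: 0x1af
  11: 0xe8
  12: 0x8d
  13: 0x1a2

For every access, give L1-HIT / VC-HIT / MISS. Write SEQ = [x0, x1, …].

SEQ = [MISS, L1-HIT, MISS, MISS, MISS, MISS, L1-HIT, L1-HIT, L1-HIT, L1-HIT, MISS, VC-HIT, VC-HIT, MISS]

  [0] addr=0xee blk=29 s=5: MISS | VC []
  [1] addr=0xeb blk=29 s=5: L1-HIT | VC []
  [2] addr=0x8a blk=17 s=1: MISS | VC []
  [3] addr=0x4f blk=9 s=1: MISS | VC [17]
  [4] addr=0x162 blk=44 s=4: MISS | VC [17]
  [5] addr=0x169 blk=45 s=5: MISS | VC [17, 29]
  [6] addr=0x165 blk=44 s=4: L1-HIT | VC [17, 29]
  [7] addr=0x164 blk=44 s=4: L1-HIT | VC [17, 29]
  [8] addr=0x4a blk=9 s=1: L1-HIT | VC [17, 29]
  [9] addr=0x161 blk=44 s=4: L1-HIT | VC [17, 29]
  [10] addr=0x1af blk=53 s=5: MISS | VC [17, 29, 45]
  [11] addr=0xe8 blk=29 s=5: VC-HIT | VC [17, 53, 45]
  [12] addr=0x8d blk=17 s=1: VC-HIT | VC [9, 53, 45]
  [13] addr=0x1a2 blk=52 s=4: MISS | VC [9, 53, 45, 44]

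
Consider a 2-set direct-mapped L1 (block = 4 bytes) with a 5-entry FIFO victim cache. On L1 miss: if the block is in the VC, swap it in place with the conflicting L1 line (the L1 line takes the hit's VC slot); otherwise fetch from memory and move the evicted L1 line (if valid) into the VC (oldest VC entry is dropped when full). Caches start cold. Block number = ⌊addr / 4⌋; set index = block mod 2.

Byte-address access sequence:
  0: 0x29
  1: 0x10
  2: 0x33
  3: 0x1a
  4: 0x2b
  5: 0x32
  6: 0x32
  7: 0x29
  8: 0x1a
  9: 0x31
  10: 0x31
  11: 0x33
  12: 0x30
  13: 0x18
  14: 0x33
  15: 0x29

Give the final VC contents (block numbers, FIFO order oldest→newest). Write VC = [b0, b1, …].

VC = [12, 4, 6]

  [0] addr=0x29 blk=10 s=0: MISS | VC []
  [1] addr=0x10 blk=4 s=0: MISS | VC [10]
  [2] addr=0x33 blk=12 s=0: MISS | VC [10, 4]
  [3] addr=0x1a blk=6 s=0: MISS | VC [10, 4, 12]
  [4] addr=0x2b blk=10 s=0: VC-HIT | VC [6, 4, 12]
  [5] addr=0x32 blk=12 s=0: VC-HIT | VC [6, 4, 10]
  [6] addr=0x32 blk=12 s=0: L1-HIT | VC [6, 4, 10]
  [7] addr=0x29 blk=10 s=0: VC-HIT | VC [6, 4, 12]
  [8] addr=0x1a blk=6 s=0: VC-HIT | VC [10, 4, 12]
  [9] addr=0x31 blk=12 s=0: VC-HIT | VC [10, 4, 6]
  [10] addr=0x31 blk=12 s=0: L1-HIT | VC [10, 4, 6]
  [11] addr=0x33 blk=12 s=0: L1-HIT | VC [10, 4, 6]
  [12] addr=0x30 blk=12 s=0: L1-HIT | VC [10, 4, 6]
  [13] addr=0x18 blk=6 s=0: VC-HIT | VC [10, 4, 12]
  [14] addr=0x33 blk=12 s=0: VC-HIT | VC [10, 4, 6]
  [15] addr=0x29 blk=10 s=0: VC-HIT | VC [12, 4, 6]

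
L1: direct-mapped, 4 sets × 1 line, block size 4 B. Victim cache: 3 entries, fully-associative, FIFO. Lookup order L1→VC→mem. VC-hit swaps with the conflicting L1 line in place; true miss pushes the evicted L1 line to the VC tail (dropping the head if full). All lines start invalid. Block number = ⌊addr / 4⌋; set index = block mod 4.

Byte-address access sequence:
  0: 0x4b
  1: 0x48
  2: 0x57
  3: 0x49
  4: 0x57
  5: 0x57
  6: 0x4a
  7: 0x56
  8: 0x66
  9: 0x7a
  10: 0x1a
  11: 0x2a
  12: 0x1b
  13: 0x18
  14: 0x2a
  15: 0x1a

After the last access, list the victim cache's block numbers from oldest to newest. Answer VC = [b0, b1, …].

0: 0x4b (blk 18, set 2) → MISS  vc=[]
1: 0x48 (blk 18, set 2) → L1-HIT  vc=[]
2: 0x57 (blk 21, set 1) → MISS  vc=[]
3: 0x49 (blk 18, set 2) → L1-HIT  vc=[]
4: 0x57 (blk 21, set 1) → L1-HIT  vc=[]
5: 0x57 (blk 21, set 1) → L1-HIT  vc=[]
6: 0x4a (blk 18, set 2) → L1-HIT  vc=[]
7: 0x56 (blk 21, set 1) → L1-HIT  vc=[]
8: 0x66 (blk 25, set 1) → MISS  vc=[21]
9: 0x7a (blk 30, set 2) → MISS  vc=[21, 18]
10: 0x1a (blk 6, set 2) → MISS  vc=[21, 18, 30]
11: 0x2a (blk 10, set 2) → MISS  vc=[18, 30, 6]
12: 0x1b (blk 6, set 2) → VC-HIT  vc=[18, 30, 10]
13: 0x18 (blk 6, set 2) → L1-HIT  vc=[18, 30, 10]
14: 0x2a (blk 10, set 2) → VC-HIT  vc=[18, 30, 6]
15: 0x1a (blk 6, set 2) → VC-HIT  vc=[18, 30, 10]

VC = [18, 30, 10]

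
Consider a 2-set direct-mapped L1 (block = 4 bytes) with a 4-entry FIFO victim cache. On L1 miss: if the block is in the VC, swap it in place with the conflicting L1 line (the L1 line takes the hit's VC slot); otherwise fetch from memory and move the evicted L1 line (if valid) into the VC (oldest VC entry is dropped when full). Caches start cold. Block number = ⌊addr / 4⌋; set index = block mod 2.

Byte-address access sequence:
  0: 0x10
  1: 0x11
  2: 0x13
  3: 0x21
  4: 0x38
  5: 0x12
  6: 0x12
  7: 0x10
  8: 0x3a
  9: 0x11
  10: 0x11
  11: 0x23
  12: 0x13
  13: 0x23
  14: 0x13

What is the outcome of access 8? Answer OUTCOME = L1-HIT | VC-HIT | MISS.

OUTCOME = VC-HIT

0: 0x10 (blk 4, set 0) → MISS  vc=[]
1: 0x11 (blk 4, set 0) → L1-HIT  vc=[]
2: 0x13 (blk 4, set 0) → L1-HIT  vc=[]
3: 0x21 (blk 8, set 0) → MISS  vc=[4]
4: 0x38 (blk 14, set 0) → MISS  vc=[4, 8]
5: 0x12 (blk 4, set 0) → VC-HIT  vc=[14, 8]
6: 0x12 (blk 4, set 0) → L1-HIT  vc=[14, 8]
7: 0x10 (blk 4, set 0) → L1-HIT  vc=[14, 8]
8: 0x3a (blk 14, set 0) → VC-HIT  vc=[4, 8]
9: 0x11 (blk 4, set 0) → VC-HIT  vc=[14, 8]
10: 0x11 (blk 4, set 0) → L1-HIT  vc=[14, 8]
11: 0x23 (blk 8, set 0) → VC-HIT  vc=[14, 4]
12: 0x13 (blk 4, set 0) → VC-HIT  vc=[14, 8]
13: 0x23 (blk 8, set 0) → VC-HIT  vc=[14, 4]
14: 0x13 (blk 4, set 0) → VC-HIT  vc=[14, 8]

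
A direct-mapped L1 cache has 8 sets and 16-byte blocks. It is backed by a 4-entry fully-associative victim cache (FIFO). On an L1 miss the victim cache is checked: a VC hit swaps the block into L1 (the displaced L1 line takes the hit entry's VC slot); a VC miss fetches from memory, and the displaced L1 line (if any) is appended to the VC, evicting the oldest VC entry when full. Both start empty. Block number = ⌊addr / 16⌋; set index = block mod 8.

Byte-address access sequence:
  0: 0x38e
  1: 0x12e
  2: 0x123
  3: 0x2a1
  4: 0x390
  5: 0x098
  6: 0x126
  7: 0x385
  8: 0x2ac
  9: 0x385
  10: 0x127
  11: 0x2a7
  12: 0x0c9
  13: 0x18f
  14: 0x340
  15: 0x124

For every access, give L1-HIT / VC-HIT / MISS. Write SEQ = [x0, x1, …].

SEQ = [MISS, MISS, L1-HIT, MISS, MISS, MISS, VC-HIT, L1-HIT, VC-HIT, L1-HIT, VC-HIT, VC-HIT, MISS, MISS, MISS, VC-HIT]

  [0] addr=0x38e blk=56 s=0: MISS | VC []
  [1] addr=0x12e blk=18 s=2: MISS | VC []
  [2] addr=0x123 blk=18 s=2: L1-HIT | VC []
  [3] addr=0x2a1 blk=42 s=2: MISS | VC [18]
  [4] addr=0x390 blk=57 s=1: MISS | VC [18]
  [5] addr=0x98 blk=9 s=1: MISS | VC [18, 57]
  [6] addr=0x126 blk=18 s=2: VC-HIT | VC [42, 57]
  [7] addr=0x385 blk=56 s=0: L1-HIT | VC [42, 57]
  [8] addr=0x2ac blk=42 s=2: VC-HIT | VC [18, 57]
  [9] addr=0x385 blk=56 s=0: L1-HIT | VC [18, 57]
  [10] addr=0x127 blk=18 s=2: VC-HIT | VC [42, 57]
  [11] addr=0x2a7 blk=42 s=2: VC-HIT | VC [18, 57]
  [12] addr=0xc9 blk=12 s=4: MISS | VC [18, 57]
  [13] addr=0x18f blk=24 s=0: MISS | VC [18, 57, 56]
  [14] addr=0x340 blk=52 s=4: MISS | VC [18, 57, 56, 12]
  [15] addr=0x124 blk=18 s=2: VC-HIT | VC [42, 57, 56, 12]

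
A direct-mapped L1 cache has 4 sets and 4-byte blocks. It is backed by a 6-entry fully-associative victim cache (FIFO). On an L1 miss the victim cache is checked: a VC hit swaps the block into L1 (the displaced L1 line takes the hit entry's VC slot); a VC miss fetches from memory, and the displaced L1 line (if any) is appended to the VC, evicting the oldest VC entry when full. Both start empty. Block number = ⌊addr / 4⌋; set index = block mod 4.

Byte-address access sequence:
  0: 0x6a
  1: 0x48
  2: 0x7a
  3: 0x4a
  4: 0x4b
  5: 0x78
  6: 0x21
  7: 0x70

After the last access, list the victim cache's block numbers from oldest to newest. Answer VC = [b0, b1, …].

VC = [26, 18, 8]

  [0] addr=0x6a blk=26 s=2: MISS | VC []
  [1] addr=0x48 blk=18 s=2: MISS | VC [26]
  [2] addr=0x7a blk=30 s=2: MISS | VC [26, 18]
  [3] addr=0x4a blk=18 s=2: VC-HIT | VC [26, 30]
  [4] addr=0x4b blk=18 s=2: L1-HIT | VC [26, 30]
  [5] addr=0x78 blk=30 s=2: VC-HIT | VC [26, 18]
  [6] addr=0x21 blk=8 s=0: MISS | VC [26, 18]
  [7] addr=0x70 blk=28 s=0: MISS | VC [26, 18, 8]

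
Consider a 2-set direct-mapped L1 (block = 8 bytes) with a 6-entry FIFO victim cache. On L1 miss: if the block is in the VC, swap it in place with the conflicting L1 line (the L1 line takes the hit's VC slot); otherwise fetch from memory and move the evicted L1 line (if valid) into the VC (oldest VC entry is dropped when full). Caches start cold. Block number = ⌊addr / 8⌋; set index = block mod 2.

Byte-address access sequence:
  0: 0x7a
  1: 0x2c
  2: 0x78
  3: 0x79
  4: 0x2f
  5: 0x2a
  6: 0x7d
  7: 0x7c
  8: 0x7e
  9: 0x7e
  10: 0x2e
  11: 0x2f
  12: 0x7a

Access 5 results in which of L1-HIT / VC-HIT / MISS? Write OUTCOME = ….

0: 0x7a (blk 15, set 1) → MISS  vc=[]
1: 0x2c (blk 5, set 1) → MISS  vc=[15]
2: 0x78 (blk 15, set 1) → VC-HIT  vc=[5]
3: 0x79 (blk 15, set 1) → L1-HIT  vc=[5]
4: 0x2f (blk 5, set 1) → VC-HIT  vc=[15]
5: 0x2a (blk 5, set 1) → L1-HIT  vc=[15]
6: 0x7d (blk 15, set 1) → VC-HIT  vc=[5]
7: 0x7c (blk 15, set 1) → L1-HIT  vc=[5]
8: 0x7e (blk 15, set 1) → L1-HIT  vc=[5]
9: 0x7e (blk 15, set 1) → L1-HIT  vc=[5]
10: 0x2e (blk 5, set 1) → VC-HIT  vc=[15]
11: 0x2f (blk 5, set 1) → L1-HIT  vc=[15]
12: 0x7a (blk 15, set 1) → VC-HIT  vc=[5]

OUTCOME = L1-HIT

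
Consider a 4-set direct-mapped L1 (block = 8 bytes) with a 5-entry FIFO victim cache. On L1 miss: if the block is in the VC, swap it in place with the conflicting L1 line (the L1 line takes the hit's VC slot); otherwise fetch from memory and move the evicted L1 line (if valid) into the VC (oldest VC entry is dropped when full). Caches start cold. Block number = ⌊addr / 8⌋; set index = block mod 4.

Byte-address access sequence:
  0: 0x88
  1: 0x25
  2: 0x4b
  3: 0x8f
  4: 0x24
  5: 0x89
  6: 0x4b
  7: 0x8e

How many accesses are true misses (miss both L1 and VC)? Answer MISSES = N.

MISSES = 3

0: 0x88 (blk 17, set 1) → MISS  vc=[]
1: 0x25 (blk 4, set 0) → MISS  vc=[]
2: 0x4b (blk 9, set 1) → MISS  vc=[17]
3: 0x8f (blk 17, set 1) → VC-HIT  vc=[9]
4: 0x24 (blk 4, set 0) → L1-HIT  vc=[9]
5: 0x89 (blk 17, set 1) → L1-HIT  vc=[9]
6: 0x4b (blk 9, set 1) → VC-HIT  vc=[17]
7: 0x8e (blk 17, set 1) → VC-HIT  vc=[9]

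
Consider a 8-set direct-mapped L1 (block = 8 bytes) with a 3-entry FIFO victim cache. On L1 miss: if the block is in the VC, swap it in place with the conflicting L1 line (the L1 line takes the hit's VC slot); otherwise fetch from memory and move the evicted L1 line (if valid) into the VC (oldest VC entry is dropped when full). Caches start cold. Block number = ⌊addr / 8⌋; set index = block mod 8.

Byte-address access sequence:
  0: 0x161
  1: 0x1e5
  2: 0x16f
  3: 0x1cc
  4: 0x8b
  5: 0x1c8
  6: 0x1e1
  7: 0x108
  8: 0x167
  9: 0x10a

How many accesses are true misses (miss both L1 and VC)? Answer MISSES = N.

MISSES = 6

0: 0x161 (blk 44, set 4) → MISS  vc=[]
1: 0x1e5 (blk 60, set 4) → MISS  vc=[44]
2: 0x16f (blk 45, set 5) → MISS  vc=[44]
3: 0x1cc (blk 57, set 1) → MISS  vc=[44]
4: 0x8b (blk 17, set 1) → MISS  vc=[44, 57]
5: 0x1c8 (blk 57, set 1) → VC-HIT  vc=[44, 17]
6: 0x1e1 (blk 60, set 4) → L1-HIT  vc=[44, 17]
7: 0x108 (blk 33, set 1) → MISS  vc=[44, 17, 57]
8: 0x167 (blk 44, set 4) → VC-HIT  vc=[60, 17, 57]
9: 0x10a (blk 33, set 1) → L1-HIT  vc=[60, 17, 57]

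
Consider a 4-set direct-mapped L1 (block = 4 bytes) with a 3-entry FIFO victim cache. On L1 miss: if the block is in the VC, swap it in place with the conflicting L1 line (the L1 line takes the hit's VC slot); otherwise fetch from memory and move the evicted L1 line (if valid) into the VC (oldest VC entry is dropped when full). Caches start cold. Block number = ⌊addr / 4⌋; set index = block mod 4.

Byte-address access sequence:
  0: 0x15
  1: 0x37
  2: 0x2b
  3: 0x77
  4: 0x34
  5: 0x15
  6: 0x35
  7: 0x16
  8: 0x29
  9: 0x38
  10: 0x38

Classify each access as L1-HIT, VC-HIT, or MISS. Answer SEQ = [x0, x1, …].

#0 0x15→b5/s1 MISS; vc=[]
#1 0x37→b13/s1 MISS; vc=[5]
#2 0x2b→b10/s2 MISS; vc=[5]
#3 0x77→b29/s1 MISS; vc=[5,13]
#4 0x34→b13/s1 VC-HIT; vc=[5,29]
#5 0x15→b5/s1 VC-HIT; vc=[13,29]
#6 0x35→b13/s1 VC-HIT; vc=[5,29]
#7 0x16→b5/s1 VC-HIT; vc=[13,29]
#8 0x29→b10/s2 L1-HIT; vc=[13,29]
#9 0x38→b14/s2 MISS; vc=[13,29,10]
#10 0x38→b14/s2 L1-HIT; vc=[13,29,10]

SEQ = [MISS, MISS, MISS, MISS, VC-HIT, VC-HIT, VC-HIT, VC-HIT, L1-HIT, MISS, L1-HIT]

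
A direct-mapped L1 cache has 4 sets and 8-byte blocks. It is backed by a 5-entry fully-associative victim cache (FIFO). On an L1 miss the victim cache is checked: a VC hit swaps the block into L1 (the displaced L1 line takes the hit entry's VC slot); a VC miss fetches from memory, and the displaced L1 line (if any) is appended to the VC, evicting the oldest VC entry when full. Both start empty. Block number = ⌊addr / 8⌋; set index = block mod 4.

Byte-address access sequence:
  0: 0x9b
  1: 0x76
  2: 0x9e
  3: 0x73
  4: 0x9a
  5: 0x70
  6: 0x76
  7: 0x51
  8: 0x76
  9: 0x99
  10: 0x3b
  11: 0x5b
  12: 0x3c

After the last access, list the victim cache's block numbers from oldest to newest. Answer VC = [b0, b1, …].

#0 0x9b→b19/s3 MISS; vc=[]
#1 0x76→b14/s2 MISS; vc=[]
#2 0x9e→b19/s3 L1-HIT; vc=[]
#3 0x73→b14/s2 L1-HIT; vc=[]
#4 0x9a→b19/s3 L1-HIT; vc=[]
#5 0x70→b14/s2 L1-HIT; vc=[]
#6 0x76→b14/s2 L1-HIT; vc=[]
#7 0x51→b10/s2 MISS; vc=[14]
#8 0x76→b14/s2 VC-HIT; vc=[10]
#9 0x99→b19/s3 L1-HIT; vc=[10]
#10 0x3b→b7/s3 MISS; vc=[10,19]
#11 0x5b→b11/s3 MISS; vc=[10,19,7]
#12 0x3c→b7/s3 VC-HIT; vc=[10,19,11]

VC = [10, 19, 11]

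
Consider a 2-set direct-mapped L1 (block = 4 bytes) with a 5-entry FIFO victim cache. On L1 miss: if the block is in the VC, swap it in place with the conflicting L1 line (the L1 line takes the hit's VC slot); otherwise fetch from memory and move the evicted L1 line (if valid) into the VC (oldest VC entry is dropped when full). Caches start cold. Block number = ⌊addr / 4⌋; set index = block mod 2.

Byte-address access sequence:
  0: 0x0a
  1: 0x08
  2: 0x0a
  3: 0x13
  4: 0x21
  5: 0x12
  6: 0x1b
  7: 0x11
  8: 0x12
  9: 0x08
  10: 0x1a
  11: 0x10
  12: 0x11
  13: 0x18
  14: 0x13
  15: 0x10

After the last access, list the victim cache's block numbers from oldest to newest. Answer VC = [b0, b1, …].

VC = [6, 8, 2]

#0 0xa→b2/s0 MISS; vc=[]
#1 0x8→b2/s0 L1-HIT; vc=[]
#2 0xa→b2/s0 L1-HIT; vc=[]
#3 0x13→b4/s0 MISS; vc=[2]
#4 0x21→b8/s0 MISS; vc=[2,4]
#5 0x12→b4/s0 VC-HIT; vc=[2,8]
#6 0x1b→b6/s0 MISS; vc=[2,8,4]
#7 0x11→b4/s0 VC-HIT; vc=[2,8,6]
#8 0x12→b4/s0 L1-HIT; vc=[2,8,6]
#9 0x8→b2/s0 VC-HIT; vc=[4,8,6]
#10 0x1a→b6/s0 VC-HIT; vc=[4,8,2]
#11 0x10→b4/s0 VC-HIT; vc=[6,8,2]
#12 0x11→b4/s0 L1-HIT; vc=[6,8,2]
#13 0x18→b6/s0 VC-HIT; vc=[4,8,2]
#14 0x13→b4/s0 VC-HIT; vc=[6,8,2]
#15 0x10→b4/s0 L1-HIT; vc=[6,8,2]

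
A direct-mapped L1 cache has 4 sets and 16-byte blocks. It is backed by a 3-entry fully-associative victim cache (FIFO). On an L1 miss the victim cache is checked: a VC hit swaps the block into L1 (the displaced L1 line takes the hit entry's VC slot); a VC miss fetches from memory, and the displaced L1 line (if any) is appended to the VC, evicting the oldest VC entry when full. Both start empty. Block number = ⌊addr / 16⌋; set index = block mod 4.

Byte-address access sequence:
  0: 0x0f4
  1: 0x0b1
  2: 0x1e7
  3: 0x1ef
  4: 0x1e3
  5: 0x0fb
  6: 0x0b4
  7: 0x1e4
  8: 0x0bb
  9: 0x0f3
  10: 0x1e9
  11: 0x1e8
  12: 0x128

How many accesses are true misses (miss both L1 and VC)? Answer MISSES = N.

0: 0xf4 (blk 15, set 3) → MISS  vc=[]
1: 0xb1 (blk 11, set 3) → MISS  vc=[15]
2: 0x1e7 (blk 30, set 2) → MISS  vc=[15]
3: 0x1ef (blk 30, set 2) → L1-HIT  vc=[15]
4: 0x1e3 (blk 30, set 2) → L1-HIT  vc=[15]
5: 0xfb (blk 15, set 3) → VC-HIT  vc=[11]
6: 0xb4 (blk 11, set 3) → VC-HIT  vc=[15]
7: 0x1e4 (blk 30, set 2) → L1-HIT  vc=[15]
8: 0xbb (blk 11, set 3) → L1-HIT  vc=[15]
9: 0xf3 (blk 15, set 3) → VC-HIT  vc=[11]
10: 0x1e9 (blk 30, set 2) → L1-HIT  vc=[11]
11: 0x1e8 (blk 30, set 2) → L1-HIT  vc=[11]
12: 0x128 (blk 18, set 2) → MISS  vc=[11, 30]

MISSES = 4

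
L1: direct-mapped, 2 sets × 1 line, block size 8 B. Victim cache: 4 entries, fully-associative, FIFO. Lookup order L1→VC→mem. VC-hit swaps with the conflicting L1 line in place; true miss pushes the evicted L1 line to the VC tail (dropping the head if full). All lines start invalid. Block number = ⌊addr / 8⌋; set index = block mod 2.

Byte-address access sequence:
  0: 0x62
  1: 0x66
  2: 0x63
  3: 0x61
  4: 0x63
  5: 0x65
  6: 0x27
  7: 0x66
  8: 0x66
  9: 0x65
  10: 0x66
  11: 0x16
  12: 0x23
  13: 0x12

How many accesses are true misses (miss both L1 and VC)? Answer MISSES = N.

MISSES = 3

#0 0x62→b12/s0 MISS; vc=[]
#1 0x66→b12/s0 L1-HIT; vc=[]
#2 0x63→b12/s0 L1-HIT; vc=[]
#3 0x61→b12/s0 L1-HIT; vc=[]
#4 0x63→b12/s0 L1-HIT; vc=[]
#5 0x65→b12/s0 L1-HIT; vc=[]
#6 0x27→b4/s0 MISS; vc=[12]
#7 0x66→b12/s0 VC-HIT; vc=[4]
#8 0x66→b12/s0 L1-HIT; vc=[4]
#9 0x65→b12/s0 L1-HIT; vc=[4]
#10 0x66→b12/s0 L1-HIT; vc=[4]
#11 0x16→b2/s0 MISS; vc=[4,12]
#12 0x23→b4/s0 VC-HIT; vc=[2,12]
#13 0x12→b2/s0 VC-HIT; vc=[4,12]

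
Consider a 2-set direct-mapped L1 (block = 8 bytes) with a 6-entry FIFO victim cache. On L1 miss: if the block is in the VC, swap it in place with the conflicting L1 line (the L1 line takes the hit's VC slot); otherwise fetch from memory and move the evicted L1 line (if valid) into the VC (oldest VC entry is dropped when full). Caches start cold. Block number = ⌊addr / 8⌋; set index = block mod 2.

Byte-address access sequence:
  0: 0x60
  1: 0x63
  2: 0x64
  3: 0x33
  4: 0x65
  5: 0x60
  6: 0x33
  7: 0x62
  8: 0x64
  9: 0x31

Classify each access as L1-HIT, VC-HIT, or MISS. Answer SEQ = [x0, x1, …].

0: 0x60 (blk 12, set 0) → MISS  vc=[]
1: 0x63 (blk 12, set 0) → L1-HIT  vc=[]
2: 0x64 (blk 12, set 0) → L1-HIT  vc=[]
3: 0x33 (blk 6, set 0) → MISS  vc=[12]
4: 0x65 (blk 12, set 0) → VC-HIT  vc=[6]
5: 0x60 (blk 12, set 0) → L1-HIT  vc=[6]
6: 0x33 (blk 6, set 0) → VC-HIT  vc=[12]
7: 0x62 (blk 12, set 0) → VC-HIT  vc=[6]
8: 0x64 (blk 12, set 0) → L1-HIT  vc=[6]
9: 0x31 (blk 6, set 0) → VC-HIT  vc=[12]

SEQ = [MISS, L1-HIT, L1-HIT, MISS, VC-HIT, L1-HIT, VC-HIT, VC-HIT, L1-HIT, VC-HIT]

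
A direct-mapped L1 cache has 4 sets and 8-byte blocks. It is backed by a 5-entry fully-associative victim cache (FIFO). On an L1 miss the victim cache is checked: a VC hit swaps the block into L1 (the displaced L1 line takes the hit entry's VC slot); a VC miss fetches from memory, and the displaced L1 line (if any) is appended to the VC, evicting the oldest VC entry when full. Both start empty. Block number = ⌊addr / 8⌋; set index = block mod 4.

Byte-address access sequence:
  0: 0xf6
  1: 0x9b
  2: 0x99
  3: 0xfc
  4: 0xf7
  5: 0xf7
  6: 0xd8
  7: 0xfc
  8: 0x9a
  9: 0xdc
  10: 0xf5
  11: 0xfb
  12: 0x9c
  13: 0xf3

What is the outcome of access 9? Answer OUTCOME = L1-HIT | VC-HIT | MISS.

OUTCOME = VC-HIT

#0 0xf6→b30/s2 MISS; vc=[]
#1 0x9b→b19/s3 MISS; vc=[]
#2 0x99→b19/s3 L1-HIT; vc=[]
#3 0xfc→b31/s3 MISS; vc=[19]
#4 0xf7→b30/s2 L1-HIT; vc=[19]
#5 0xf7→b30/s2 L1-HIT; vc=[19]
#6 0xd8→b27/s3 MISS; vc=[19,31]
#7 0xfc→b31/s3 VC-HIT; vc=[19,27]
#8 0x9a→b19/s3 VC-HIT; vc=[31,27]
#9 0xdc→b27/s3 VC-HIT; vc=[31,19]
#10 0xf5→b30/s2 L1-HIT; vc=[31,19]
#11 0xfb→b31/s3 VC-HIT; vc=[27,19]
#12 0x9c→b19/s3 VC-HIT; vc=[27,31]
#13 0xf3→b30/s2 L1-HIT; vc=[27,31]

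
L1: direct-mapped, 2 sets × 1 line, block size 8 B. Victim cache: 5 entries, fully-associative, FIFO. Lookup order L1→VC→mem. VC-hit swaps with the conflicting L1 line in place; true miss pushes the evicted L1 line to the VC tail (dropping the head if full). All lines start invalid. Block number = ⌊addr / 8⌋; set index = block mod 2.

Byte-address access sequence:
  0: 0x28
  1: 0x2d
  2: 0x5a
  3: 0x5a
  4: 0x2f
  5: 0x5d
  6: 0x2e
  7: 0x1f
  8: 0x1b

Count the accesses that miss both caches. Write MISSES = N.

#0 0x28→b5/s1 MISS; vc=[]
#1 0x2d→b5/s1 L1-HIT; vc=[]
#2 0x5a→b11/s1 MISS; vc=[5]
#3 0x5a→b11/s1 L1-HIT; vc=[5]
#4 0x2f→b5/s1 VC-HIT; vc=[11]
#5 0x5d→b11/s1 VC-HIT; vc=[5]
#6 0x2e→b5/s1 VC-HIT; vc=[11]
#7 0x1f→b3/s1 MISS; vc=[11,5]
#8 0x1b→b3/s1 L1-HIT; vc=[11,5]

MISSES = 3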